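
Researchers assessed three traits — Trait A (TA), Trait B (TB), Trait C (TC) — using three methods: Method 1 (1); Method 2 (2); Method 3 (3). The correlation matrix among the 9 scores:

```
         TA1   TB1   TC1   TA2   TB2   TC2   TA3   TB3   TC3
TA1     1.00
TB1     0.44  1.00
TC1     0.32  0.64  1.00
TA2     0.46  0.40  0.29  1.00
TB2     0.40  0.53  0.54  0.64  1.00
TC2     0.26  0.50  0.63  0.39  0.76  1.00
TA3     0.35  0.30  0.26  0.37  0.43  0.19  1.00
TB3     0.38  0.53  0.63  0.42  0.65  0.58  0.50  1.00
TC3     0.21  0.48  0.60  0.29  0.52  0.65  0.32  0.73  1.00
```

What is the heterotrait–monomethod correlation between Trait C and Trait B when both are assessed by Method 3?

0.73

Different traits, same method: r(TC3, TB3) = 0.73.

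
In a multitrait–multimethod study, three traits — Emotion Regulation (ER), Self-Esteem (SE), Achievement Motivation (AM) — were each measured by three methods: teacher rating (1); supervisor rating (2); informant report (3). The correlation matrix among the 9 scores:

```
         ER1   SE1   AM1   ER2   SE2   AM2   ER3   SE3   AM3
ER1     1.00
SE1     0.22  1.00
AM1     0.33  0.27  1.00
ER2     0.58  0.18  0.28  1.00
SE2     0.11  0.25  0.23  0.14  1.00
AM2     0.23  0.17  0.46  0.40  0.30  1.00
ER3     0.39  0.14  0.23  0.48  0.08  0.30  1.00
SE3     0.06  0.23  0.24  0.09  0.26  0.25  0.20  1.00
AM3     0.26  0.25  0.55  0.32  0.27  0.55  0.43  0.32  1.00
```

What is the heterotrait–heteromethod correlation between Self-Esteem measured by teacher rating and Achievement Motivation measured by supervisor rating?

Different traits and methods: r(SE1, AM2) = 0.17.

0.17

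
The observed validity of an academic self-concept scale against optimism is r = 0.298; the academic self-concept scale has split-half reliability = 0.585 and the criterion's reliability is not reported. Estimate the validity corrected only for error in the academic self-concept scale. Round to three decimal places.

Single correction: r_c = r_obs / √r_xx = 0.298 / √0.585 = 0.298 / 0.7649 ≈ 0.390.

0.390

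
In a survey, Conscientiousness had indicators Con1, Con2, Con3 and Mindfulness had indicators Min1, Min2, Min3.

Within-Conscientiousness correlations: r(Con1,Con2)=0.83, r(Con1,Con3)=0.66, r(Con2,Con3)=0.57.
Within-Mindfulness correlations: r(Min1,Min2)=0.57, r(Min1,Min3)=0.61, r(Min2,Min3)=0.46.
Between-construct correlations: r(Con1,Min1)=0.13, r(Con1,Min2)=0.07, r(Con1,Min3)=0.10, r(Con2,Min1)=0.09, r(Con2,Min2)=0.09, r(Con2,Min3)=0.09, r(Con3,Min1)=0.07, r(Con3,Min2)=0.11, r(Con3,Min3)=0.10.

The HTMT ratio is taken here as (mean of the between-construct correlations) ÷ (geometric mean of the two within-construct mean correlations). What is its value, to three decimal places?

Mean heterotrait r = 0.85/9 = 0.0944.
Mean within-Con = 2.06/3 = 0.6867; mean within-Min = 1.64/3 = 0.5467.
Geometric mean = √(0.6867 × 0.5467) = 0.6127.
HTMT = 0.0944 / 0.6127 = 0.154.

0.154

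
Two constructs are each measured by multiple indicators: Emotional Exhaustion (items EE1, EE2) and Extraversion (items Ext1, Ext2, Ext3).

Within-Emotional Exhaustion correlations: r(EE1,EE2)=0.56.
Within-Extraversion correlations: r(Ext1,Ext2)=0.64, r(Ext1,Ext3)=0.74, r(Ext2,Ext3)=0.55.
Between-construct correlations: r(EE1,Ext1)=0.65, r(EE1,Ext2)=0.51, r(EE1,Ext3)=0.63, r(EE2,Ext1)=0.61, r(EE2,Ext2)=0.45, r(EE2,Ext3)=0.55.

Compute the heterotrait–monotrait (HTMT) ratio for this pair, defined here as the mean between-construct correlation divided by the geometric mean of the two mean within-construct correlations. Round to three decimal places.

Mean between = 3.40/6 = 0.5667.
Mean within-EE = 0.56/1 = 0.5600; mean within-Ext = 1.93/3 = 0.6433.
Geometric mean = √(0.5600 × 0.6433) = 0.6002.
HTMT = 0.5667 / 0.6002 = 0.944.

0.944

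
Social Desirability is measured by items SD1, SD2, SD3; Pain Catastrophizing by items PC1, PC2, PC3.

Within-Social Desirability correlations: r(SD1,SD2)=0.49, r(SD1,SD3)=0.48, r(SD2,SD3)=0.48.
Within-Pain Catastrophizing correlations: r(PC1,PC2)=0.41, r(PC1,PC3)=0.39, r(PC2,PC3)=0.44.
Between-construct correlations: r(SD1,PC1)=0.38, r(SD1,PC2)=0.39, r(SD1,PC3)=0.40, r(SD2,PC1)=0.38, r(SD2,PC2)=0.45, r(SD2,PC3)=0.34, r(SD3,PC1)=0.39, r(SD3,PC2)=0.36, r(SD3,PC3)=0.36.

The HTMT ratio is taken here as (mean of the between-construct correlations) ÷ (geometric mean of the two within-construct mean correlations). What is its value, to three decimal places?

0.858

Between-construct mean = 3.45/9 = 0.3833.
Mean within-SD = 1.45/3 = 0.4833; mean within-PC = 1.24/3 = 0.4133.
Geometric mean = √(0.4833 × 0.4133) = 0.4469.
HTMT = 0.3833 / 0.4469 = 0.858.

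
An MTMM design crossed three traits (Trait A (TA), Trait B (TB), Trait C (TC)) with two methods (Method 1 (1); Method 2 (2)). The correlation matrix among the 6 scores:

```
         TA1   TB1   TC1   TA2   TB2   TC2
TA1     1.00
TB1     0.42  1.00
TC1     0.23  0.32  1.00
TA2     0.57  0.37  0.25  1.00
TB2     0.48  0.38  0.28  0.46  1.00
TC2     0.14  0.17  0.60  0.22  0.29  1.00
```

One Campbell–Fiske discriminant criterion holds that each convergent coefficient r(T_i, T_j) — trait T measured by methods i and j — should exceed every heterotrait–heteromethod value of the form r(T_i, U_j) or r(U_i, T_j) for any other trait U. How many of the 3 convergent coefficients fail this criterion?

1

Convergent coefficients and their comparison sets:
TA (methods 1·2): 0.57 vs {0.48, 0.37, 0.14, 0.25} → pass.
TB (methods 1·2): 0.38 vs {0.37, 0.48, 0.17, 0.28} → fail.
TC (methods 1·2): 0.60 vs {0.25, 0.14, 0.28, 0.17} → pass.
1 of 3 fail.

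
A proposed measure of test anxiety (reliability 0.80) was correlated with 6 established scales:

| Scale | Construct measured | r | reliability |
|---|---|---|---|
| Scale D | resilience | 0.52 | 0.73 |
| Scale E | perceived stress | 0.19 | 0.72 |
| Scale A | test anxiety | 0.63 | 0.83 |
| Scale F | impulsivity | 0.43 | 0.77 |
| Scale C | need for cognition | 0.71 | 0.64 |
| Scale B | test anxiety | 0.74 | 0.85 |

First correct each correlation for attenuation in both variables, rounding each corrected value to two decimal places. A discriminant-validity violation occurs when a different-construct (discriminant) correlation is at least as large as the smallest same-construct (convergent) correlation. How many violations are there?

1

Disattenuated r (r / √(r_scale · r_new)):
  Scale D (disc): 0.52 / √(0.73·0.80) = 0.68
  Scale E (disc): 0.19 / √(0.72·0.80) = 0.25
  Scale A (conv): 0.63 / √(0.83·0.80) = 0.77
  Scale F (disc): 0.43 / √(0.77·0.80) = 0.55
  Scale C (disc): 0.71 / √(0.64·0.80) = 0.99
  Scale B (conv): 0.74 / √(0.85·0.80) = 0.90
Smallest convergent = 0.77. Discriminant values: 0.68, 0.25, 0.55, 0.99; count ≥ 0.77 → 1.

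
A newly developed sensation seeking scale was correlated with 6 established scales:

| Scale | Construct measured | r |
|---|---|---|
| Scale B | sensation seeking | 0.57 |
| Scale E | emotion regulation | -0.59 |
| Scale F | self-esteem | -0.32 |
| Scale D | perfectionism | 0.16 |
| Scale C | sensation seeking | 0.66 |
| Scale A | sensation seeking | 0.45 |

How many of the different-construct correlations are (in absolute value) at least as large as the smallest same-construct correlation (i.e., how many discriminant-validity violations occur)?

Convergent (same construct = sensation seeking): Scale B, Scale C, Scale A.
Smallest convergent = 0.45. Discriminant |r|: 0.59, 0.32, 0.16; count ≥ 0.45 → 1.

1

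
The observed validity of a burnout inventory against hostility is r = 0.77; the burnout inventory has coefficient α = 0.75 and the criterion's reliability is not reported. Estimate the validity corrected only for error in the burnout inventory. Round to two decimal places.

0.89

Single correction: r_c = r_obs / √r_xx = 0.77 / √0.75 = 0.77 / 0.8660 ≈ 0.89.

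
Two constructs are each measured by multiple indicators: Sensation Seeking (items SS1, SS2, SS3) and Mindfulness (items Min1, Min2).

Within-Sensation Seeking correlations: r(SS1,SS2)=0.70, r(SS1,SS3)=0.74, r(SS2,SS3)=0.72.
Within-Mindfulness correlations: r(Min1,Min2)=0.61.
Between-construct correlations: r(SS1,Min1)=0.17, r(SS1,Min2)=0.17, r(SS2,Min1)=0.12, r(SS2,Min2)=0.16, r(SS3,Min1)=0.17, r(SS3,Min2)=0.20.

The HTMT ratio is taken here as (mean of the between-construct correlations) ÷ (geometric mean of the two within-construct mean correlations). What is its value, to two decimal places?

Mean heterotrait r = 0.99/6 = 0.1650.
Mean within-SS = 2.16/3 = 0.7200; mean within-Min = 0.61/1 = 0.6100.
Geometric mean = √(0.7200 × 0.6100) = 0.6627.
HTMT = 0.1650 / 0.6627 = 0.25.

0.25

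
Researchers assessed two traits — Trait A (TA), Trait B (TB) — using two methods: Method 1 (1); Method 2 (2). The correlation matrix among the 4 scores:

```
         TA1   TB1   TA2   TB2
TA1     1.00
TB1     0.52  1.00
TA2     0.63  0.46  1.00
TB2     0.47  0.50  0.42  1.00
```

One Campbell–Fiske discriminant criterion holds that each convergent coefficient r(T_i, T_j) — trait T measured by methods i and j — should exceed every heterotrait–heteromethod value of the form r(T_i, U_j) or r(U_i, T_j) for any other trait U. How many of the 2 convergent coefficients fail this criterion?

0

Convergent coefficients and their comparison sets:
TA (methods 1·2): 0.63 vs {0.47, 0.46} → pass.
TB (methods 1·2): 0.50 vs {0.46, 0.47} → pass.
0 of 2 fail.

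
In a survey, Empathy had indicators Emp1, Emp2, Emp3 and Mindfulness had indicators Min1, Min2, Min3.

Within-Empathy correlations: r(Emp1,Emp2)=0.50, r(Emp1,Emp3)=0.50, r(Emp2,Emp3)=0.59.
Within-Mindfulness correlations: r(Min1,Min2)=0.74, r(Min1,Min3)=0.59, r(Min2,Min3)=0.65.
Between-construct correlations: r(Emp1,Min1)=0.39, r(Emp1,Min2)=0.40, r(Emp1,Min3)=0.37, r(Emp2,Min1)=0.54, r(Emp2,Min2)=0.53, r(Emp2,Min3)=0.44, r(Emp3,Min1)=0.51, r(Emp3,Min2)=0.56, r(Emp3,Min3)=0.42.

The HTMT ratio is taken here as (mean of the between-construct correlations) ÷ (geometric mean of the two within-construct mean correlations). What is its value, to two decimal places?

Mean between = 4.16/9 = 0.4622.
Mean within-Emp = 1.59/3 = 0.5300; mean within-Min = 1.98/3 = 0.6600.
Geometric mean = √(0.5300 × 0.6600) = 0.5914.
HTMT = 0.4622 / 0.5914 = 0.78.

0.78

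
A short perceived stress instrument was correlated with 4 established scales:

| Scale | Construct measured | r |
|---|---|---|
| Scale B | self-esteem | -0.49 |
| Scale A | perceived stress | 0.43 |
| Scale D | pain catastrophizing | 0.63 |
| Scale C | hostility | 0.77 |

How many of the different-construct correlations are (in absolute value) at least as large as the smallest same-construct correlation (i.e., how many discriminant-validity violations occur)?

3

Convergent (same construct = perceived stress): Scale A.
Smallest convergent = 0.43. Discriminant |r|: 0.49, 0.63, 0.77; count ≥ 0.43 → 3.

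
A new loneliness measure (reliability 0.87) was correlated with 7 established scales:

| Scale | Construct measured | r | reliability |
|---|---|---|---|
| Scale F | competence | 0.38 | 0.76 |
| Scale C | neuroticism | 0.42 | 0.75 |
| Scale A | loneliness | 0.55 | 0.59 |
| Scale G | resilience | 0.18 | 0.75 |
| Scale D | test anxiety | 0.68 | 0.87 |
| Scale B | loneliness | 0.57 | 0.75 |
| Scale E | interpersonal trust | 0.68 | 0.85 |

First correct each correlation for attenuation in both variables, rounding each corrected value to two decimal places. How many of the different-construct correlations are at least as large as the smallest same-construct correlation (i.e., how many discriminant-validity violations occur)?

2

Disattenuated r (r / √(r_scale · r_new)):
  Scale F (disc): 0.38 / √(0.76·0.87) = 0.47
  Scale C (disc): 0.42 / √(0.75·0.87) = 0.52
  Scale A (conv): 0.55 / √(0.59·0.87) = 0.77
  Scale G (disc): 0.18 / √(0.75·0.87) = 0.22
  Scale D (disc): 0.68 / √(0.87·0.87) = 0.78
  Scale B (conv): 0.57 / √(0.75·0.87) = 0.71
  Scale E (disc): 0.68 / √(0.85·0.87) = 0.79
Smallest convergent = 0.71. Discriminant values: 0.47, 0.52, 0.22, 0.78, 0.79; count ≥ 0.71 → 2.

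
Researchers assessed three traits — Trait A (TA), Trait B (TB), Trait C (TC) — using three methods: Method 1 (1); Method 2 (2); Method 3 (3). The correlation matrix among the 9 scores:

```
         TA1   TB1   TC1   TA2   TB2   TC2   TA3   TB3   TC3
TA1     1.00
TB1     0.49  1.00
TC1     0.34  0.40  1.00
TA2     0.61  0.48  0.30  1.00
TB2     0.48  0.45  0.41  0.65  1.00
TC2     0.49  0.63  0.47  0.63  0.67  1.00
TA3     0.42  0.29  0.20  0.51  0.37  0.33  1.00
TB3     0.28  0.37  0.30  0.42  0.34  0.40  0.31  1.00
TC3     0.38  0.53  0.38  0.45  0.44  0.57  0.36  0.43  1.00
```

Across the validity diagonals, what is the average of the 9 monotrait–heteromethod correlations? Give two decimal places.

Convergent values: 0.61, 0.42, 0.51, 0.45, 0.37, 0.34, 0.47, 0.38, 0.57; mean = 4.12/9 = 0.46.

0.46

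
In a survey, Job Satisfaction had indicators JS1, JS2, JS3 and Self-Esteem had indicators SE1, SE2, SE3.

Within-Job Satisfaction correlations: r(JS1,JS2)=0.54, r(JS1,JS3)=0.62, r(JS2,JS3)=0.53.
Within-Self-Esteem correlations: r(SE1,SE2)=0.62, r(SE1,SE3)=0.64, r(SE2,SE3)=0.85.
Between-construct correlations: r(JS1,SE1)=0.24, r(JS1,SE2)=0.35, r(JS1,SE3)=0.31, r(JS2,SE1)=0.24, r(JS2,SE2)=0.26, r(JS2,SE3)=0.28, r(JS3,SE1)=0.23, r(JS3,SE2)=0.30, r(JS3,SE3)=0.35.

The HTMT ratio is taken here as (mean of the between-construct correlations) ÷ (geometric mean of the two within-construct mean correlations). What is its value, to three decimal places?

Between-construct mean = 2.56/9 = 0.2844.
Mean within-JS = 1.69/3 = 0.5633; mean within-SE = 2.11/3 = 0.7033.
Geometric mean = √(0.5633 × 0.7033) = 0.6294.
HTMT = 0.2844 / 0.6294 = 0.452.

0.452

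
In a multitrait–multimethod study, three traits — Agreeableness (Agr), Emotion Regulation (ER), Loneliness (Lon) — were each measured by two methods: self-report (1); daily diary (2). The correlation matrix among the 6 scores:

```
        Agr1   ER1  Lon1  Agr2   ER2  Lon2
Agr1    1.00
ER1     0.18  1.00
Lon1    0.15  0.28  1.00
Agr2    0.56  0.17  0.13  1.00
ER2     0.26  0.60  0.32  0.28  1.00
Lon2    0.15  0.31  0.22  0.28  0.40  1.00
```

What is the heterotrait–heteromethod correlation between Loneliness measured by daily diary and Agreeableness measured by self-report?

0.15

Different traits and methods: r(Lon2, Agr1) = 0.15.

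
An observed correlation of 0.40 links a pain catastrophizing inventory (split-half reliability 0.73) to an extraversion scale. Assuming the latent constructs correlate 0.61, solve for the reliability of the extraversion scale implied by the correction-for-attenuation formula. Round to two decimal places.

0.59

r_true = r_obs / √(r_xx · r_yy) ⇒ 0.61 = 0.40 / √(0.73 · r_yy).
√(0.73 · r_yy) = 0.40 / 0.61 = 0.6557; 0.73 · r_yy = 0.4299; r_yy = 0.4299 / 0.73 ≈ 0.59.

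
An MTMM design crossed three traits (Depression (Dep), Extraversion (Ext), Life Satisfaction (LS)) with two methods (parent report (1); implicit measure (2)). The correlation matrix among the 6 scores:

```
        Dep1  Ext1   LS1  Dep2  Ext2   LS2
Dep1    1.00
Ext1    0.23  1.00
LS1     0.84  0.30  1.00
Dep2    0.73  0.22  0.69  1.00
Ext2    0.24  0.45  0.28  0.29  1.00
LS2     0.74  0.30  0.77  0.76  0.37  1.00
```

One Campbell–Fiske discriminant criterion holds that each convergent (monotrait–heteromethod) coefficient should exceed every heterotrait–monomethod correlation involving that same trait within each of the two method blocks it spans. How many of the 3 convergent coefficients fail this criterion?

Convergent coefficients and their comparison sets:
Dep (methods 1·2): 0.73 vs {0.23, 0.29, 0.84, 0.76} → fail.
Ext (methods 1·2): 0.45 vs {0.23, 0.29, 0.30, 0.37} → pass.
LS (methods 1·2): 0.77 vs {0.84, 0.76, 0.30, 0.37} → fail.
2 of 3 fail.

2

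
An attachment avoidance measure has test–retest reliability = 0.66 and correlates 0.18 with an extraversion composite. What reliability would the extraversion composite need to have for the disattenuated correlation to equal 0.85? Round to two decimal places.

r_true = r_obs / √(r_xx · r_yy) ⇒ 0.85 = 0.18 / √(0.66 · r_yy).
√(0.66 · r_yy) = 0.18 / 0.85 = 0.2118; 0.66 · r_yy = 0.0449; r_yy = 0.0449 / 0.66 ≈ 0.07.

0.07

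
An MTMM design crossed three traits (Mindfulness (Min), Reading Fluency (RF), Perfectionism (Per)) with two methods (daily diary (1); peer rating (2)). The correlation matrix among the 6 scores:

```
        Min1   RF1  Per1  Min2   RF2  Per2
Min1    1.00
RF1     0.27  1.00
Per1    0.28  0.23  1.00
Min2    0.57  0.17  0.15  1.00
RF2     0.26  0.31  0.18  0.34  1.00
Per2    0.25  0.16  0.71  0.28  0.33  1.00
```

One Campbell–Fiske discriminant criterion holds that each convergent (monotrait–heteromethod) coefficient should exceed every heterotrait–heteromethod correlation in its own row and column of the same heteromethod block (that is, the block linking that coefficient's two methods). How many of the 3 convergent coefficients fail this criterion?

Convergent coefficients and their comparison sets:
Min (methods 1·2): 0.57 vs {0.26, 0.17, 0.25, 0.15} → pass.
RF (methods 1·2): 0.31 vs {0.17, 0.26, 0.16, 0.18} → pass.
Per (methods 1·2): 0.71 vs {0.15, 0.25, 0.18, 0.16} → pass.
0 of 3 fail.

0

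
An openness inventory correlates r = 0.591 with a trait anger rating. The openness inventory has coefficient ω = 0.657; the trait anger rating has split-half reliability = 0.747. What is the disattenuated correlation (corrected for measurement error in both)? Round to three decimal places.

0.844

r_true = r_obs / √(r_xx · r_yy) = 0.591 / √(0.657 × 0.747) = 0.591 / √0.490779 = 0.591 / 0.7006 ≈ 0.844.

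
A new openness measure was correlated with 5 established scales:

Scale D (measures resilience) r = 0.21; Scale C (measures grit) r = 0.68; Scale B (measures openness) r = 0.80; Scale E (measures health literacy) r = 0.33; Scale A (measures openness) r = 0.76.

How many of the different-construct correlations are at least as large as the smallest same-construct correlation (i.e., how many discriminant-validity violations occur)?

0

Convergent (same construct = openness): Scale B, Scale A.
Smallest convergent = 0.76. Discriminant values: 0.21, 0.68, 0.33; count ≥ 0.76 → 0.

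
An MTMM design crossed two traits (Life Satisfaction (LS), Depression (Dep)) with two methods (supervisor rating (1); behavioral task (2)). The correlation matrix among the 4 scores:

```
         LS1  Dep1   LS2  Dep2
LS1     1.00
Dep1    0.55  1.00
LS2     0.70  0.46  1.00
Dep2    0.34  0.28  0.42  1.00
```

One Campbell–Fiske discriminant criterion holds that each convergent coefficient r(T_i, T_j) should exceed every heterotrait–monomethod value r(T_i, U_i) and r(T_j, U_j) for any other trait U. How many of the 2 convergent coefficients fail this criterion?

Convergent coefficients and their comparison sets:
LS (methods 1·2): 0.70 vs {0.55, 0.42} → pass.
Dep (methods 1·2): 0.28 vs {0.55, 0.42} → fail.
1 of 2 fail.

1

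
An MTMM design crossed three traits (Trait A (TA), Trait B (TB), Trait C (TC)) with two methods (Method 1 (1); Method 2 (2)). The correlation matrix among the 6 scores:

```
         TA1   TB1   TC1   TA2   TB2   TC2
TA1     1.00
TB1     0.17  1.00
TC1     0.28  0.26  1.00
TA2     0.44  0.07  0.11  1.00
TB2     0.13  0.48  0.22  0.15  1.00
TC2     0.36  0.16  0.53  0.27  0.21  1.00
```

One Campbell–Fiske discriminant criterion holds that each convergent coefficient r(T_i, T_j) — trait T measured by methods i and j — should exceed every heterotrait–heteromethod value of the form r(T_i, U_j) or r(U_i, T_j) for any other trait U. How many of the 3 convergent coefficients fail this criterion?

Convergent coefficients and their comparison sets:
TA (methods 1·2): 0.44 vs {0.13, 0.07, 0.36, 0.11} → pass.
TB (methods 1·2): 0.48 vs {0.07, 0.13, 0.16, 0.22} → pass.
TC (methods 1·2): 0.53 vs {0.11, 0.36, 0.22, 0.16} → pass.
0 of 3 fail.

0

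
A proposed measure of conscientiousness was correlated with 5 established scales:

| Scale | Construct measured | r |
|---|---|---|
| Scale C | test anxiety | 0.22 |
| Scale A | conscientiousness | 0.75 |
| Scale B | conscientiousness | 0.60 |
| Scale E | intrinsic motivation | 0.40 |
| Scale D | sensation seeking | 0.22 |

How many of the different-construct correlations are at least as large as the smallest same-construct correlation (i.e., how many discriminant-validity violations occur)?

Convergent (same construct = conscientiousness): Scale A, Scale B.
Smallest convergent = 0.60. Discriminant values: 0.22, 0.40, 0.22; count ≥ 0.60 → 0.

0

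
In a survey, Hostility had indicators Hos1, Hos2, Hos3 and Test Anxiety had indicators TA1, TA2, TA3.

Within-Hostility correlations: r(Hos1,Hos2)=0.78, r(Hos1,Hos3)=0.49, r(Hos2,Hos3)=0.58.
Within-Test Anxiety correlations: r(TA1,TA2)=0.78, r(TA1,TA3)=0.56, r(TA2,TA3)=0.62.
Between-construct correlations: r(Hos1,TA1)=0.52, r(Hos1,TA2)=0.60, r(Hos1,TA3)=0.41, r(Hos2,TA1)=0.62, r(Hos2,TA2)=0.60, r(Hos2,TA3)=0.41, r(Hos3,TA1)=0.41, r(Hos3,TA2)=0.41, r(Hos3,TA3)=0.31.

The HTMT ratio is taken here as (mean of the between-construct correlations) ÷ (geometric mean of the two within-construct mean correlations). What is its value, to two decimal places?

0.75

Mean heterotrait r = 4.29/9 = 0.4767.
Mean within-Hos = 1.85/3 = 0.6167; mean within-TA = 1.96/3 = 0.6533.
Geometric mean = √(0.6167 × 0.6533) = 0.6347.
HTMT = 0.4767 / 0.6347 = 0.75.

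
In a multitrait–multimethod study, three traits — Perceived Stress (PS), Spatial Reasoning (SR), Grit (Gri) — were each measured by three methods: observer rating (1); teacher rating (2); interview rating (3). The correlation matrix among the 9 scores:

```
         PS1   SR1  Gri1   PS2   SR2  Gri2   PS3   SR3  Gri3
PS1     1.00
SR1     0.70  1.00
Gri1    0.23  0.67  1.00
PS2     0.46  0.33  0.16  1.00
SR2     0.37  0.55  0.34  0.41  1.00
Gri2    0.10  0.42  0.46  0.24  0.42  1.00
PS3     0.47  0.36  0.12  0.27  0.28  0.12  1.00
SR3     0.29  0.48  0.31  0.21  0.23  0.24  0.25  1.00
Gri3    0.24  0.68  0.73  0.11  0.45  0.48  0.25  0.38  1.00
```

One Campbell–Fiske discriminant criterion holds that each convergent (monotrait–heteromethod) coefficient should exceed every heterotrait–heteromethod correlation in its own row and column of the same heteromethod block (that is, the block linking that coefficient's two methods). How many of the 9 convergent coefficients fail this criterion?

3

Each convergent coefficient versus the relevant comparison correlations:
PS (methods 1·2): 0.46 vs {0.37, 0.33, 0.10, 0.16} → pass.
PS (methods 1·3): 0.47 vs {0.29, 0.36, 0.24, 0.12} → pass.
PS (methods 2·3): 0.27 vs {0.21, 0.28, 0.11, 0.12} → fail.
SR (methods 1·2): 0.55 vs {0.33, 0.37, 0.42, 0.34} → pass.
SR (methods 1·3): 0.48 vs {0.36, 0.29, 0.68, 0.31} → fail.
SR (methods 2·3): 0.23 vs {0.28, 0.21, 0.45, 0.24} → fail.
Gri (methods 1·2): 0.46 vs {0.16, 0.10, 0.34, 0.42} → pass.
Gri (methods 1·3): 0.73 vs {0.12, 0.24, 0.31, 0.68} → pass.
Gri (methods 2·3): 0.48 vs {0.12, 0.11, 0.24, 0.45} → pass.
3 of 9 fail.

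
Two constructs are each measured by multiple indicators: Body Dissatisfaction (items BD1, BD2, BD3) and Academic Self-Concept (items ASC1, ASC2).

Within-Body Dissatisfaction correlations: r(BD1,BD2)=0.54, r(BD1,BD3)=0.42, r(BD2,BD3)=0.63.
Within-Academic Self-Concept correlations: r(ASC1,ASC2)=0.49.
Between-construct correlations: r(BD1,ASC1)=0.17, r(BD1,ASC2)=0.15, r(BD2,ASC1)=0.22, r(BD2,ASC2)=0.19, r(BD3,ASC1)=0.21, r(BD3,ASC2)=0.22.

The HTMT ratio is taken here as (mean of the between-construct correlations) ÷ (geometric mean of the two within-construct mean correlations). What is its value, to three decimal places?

0.379

Mean between = 1.16/6 = 0.1933.
Mean within-BD = 1.59/3 = 0.5300; mean within-ASC = 0.49/1 = 0.4900.
Geometric mean = √(0.5300 × 0.4900) = 0.5096.
HTMT = 0.1933 / 0.5096 = 0.379.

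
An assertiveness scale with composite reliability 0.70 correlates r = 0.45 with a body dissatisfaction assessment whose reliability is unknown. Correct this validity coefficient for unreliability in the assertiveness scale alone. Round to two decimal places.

0.54

Single correction: r_c = r_obs / √r_xx = 0.45 / √0.70 = 0.45 / 0.8367 ≈ 0.54.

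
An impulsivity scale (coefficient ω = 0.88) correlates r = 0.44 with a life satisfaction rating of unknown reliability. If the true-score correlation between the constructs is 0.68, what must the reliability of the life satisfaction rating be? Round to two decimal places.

0.48

r_true = r_obs / √(r_xx · r_yy) ⇒ 0.68 = 0.44 / √(0.88 · r_yy).
√(0.88 · r_yy) = 0.44 / 0.68 = 0.6471; 0.88 · r_yy = 0.4187; r_yy = 0.4187 / 0.88 ≈ 0.48.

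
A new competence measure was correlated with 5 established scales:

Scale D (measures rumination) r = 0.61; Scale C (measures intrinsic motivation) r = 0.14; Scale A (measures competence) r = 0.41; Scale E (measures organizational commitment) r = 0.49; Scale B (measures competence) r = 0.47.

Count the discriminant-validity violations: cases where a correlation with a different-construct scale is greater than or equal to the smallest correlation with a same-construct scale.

Convergent (same construct = competence): Scale A, Scale B.
Smallest convergent = 0.41. Discriminant values: 0.61, 0.14, 0.49; count ≥ 0.41 → 2.

2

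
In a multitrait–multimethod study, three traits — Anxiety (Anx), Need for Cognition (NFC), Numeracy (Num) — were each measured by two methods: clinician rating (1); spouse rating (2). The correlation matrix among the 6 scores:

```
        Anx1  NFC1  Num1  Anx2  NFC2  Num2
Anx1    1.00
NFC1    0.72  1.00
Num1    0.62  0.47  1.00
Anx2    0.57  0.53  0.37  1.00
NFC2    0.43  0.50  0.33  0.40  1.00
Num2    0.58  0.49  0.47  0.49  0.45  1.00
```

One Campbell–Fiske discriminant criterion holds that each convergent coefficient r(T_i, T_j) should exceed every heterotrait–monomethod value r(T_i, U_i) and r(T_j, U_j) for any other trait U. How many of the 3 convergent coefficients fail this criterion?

Convergent coefficients and their comparison sets:
Anx (methods 1·2): 0.57 vs {0.72, 0.40, 0.62, 0.49} → fail.
NFC (methods 1·2): 0.50 vs {0.72, 0.40, 0.47, 0.45} → fail.
Num (methods 1·2): 0.47 vs {0.62, 0.49, 0.47, 0.45} → fail.
3 of 3 fail.

3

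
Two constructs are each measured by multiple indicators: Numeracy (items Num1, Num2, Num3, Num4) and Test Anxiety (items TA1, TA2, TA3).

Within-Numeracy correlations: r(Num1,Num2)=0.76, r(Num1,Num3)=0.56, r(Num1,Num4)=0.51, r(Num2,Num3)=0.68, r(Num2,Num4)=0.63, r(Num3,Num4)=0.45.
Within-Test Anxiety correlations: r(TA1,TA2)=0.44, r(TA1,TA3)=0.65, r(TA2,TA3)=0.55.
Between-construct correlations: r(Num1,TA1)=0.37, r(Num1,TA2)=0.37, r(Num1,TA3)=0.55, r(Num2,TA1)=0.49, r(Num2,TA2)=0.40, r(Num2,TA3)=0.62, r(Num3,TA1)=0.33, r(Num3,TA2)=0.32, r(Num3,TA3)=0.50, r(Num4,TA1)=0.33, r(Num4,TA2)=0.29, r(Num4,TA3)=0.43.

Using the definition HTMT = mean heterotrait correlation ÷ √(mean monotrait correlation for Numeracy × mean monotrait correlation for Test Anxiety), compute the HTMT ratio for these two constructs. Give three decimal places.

Between-construct mean = 5.00/12 = 0.4167.
Mean within-Num = 3.59/6 = 0.5983; mean within-TA = 1.64/3 = 0.5467.
Geometric mean = √(0.5983 × 0.5467) = 0.5719.
HTMT = 0.4167 / 0.5719 = 0.729.

0.729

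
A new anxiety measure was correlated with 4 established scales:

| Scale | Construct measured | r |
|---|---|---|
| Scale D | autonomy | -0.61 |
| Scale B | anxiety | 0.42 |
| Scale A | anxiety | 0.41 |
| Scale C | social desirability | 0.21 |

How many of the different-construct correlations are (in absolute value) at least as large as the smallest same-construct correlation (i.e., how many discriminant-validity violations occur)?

Convergent (same construct = anxiety): Scale B, Scale A.
Smallest convergent = 0.41. Discriminant |r|: 0.61, 0.21; count ≥ 0.41 → 1.

1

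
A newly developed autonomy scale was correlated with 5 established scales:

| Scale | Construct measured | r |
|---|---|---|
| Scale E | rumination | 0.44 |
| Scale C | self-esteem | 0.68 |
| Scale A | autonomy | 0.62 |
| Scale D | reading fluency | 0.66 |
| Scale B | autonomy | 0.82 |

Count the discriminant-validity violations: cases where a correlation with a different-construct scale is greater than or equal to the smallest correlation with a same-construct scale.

Convergent (same construct = autonomy): Scale A, Scale B.
Smallest convergent = 0.62. Discriminant values: 0.44, 0.68, 0.66; count ≥ 0.62 → 2.

2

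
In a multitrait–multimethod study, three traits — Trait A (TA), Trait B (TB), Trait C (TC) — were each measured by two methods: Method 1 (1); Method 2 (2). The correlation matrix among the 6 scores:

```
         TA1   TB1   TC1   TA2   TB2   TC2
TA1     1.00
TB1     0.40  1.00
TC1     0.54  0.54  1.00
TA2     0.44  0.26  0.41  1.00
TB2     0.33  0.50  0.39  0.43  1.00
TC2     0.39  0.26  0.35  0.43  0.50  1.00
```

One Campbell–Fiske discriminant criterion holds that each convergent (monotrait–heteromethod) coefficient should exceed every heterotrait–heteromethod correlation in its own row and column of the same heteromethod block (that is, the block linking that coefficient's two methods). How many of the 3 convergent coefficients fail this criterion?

1

Each convergent coefficient versus the relevant comparison correlations:
TA (methods 1·2): 0.44 vs {0.33, 0.26, 0.39, 0.41} → pass.
TB (methods 1·2): 0.50 vs {0.26, 0.33, 0.26, 0.39} → pass.
TC (methods 1·2): 0.35 vs {0.41, 0.39, 0.39, 0.26} → fail.
1 of 3 fail.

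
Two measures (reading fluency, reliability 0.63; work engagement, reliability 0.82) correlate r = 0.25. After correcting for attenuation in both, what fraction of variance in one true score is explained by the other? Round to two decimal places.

Disattenuated r = 0.25 / √(0.63 × 0.82) = 0.25 / 0.7187 = 0.3479.
Shared true-score variance = 0.3479² = 0.1210 ≈ 0.12.

0.12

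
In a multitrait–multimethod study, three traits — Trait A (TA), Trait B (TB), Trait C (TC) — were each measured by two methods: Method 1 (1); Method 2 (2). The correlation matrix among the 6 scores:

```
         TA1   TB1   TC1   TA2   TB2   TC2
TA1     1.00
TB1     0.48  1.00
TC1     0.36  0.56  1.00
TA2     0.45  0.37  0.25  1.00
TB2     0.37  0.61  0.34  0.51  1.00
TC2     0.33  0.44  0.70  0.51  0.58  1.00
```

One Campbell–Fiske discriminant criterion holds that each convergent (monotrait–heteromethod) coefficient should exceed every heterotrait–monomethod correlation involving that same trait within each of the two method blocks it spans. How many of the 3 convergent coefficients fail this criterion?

1

Each convergent coefficient versus the relevant comparison correlations:
TA (methods 1·2): 0.45 vs {0.48, 0.51, 0.36, 0.51} → fail.
TB (methods 1·2): 0.61 vs {0.48, 0.51, 0.56, 0.58} → pass.
TC (methods 1·2): 0.70 vs {0.36, 0.51, 0.56, 0.58} → pass.
1 of 3 fail.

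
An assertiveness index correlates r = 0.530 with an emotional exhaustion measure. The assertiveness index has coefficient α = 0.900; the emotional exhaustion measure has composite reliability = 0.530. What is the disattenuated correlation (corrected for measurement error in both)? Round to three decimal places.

r_true = r_obs / √(r_xx · r_yy) = 0.530 / √(0.900 × 0.530) = 0.530 / √0.477000 = 0.530 / 0.6907 ≈ 0.767.

0.767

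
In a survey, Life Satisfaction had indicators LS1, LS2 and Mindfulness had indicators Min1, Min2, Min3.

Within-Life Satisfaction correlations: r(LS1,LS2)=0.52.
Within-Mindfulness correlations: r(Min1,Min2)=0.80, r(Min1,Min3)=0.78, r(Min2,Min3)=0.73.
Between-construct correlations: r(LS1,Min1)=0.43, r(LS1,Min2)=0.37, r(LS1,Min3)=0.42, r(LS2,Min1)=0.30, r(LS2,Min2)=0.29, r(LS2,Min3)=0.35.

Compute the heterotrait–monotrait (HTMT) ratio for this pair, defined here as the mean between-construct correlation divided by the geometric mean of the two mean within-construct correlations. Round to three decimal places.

Mean heterotrait r = 2.16/6 = 0.3600.
Mean within-LS = 0.52/1 = 0.5200; mean within-Min = 2.31/3 = 0.7700.
Geometric mean = √(0.5200 × 0.7700) = 0.6328.
HTMT = 0.3600 / 0.6328 = 0.569.

0.569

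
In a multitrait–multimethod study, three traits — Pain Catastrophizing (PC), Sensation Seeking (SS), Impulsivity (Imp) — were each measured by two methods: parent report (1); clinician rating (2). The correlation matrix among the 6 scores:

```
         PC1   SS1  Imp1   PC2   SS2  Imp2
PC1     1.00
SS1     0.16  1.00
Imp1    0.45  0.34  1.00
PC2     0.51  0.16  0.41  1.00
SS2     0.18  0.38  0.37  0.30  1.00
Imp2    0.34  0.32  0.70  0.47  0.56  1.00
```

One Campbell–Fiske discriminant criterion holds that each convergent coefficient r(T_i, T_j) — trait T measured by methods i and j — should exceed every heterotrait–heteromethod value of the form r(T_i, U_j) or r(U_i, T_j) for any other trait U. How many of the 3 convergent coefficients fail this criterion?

Each convergent coefficient versus the relevant comparison correlations:
PC (methods 1·2): 0.51 vs {0.18, 0.16, 0.34, 0.41} → pass.
SS (methods 1·2): 0.38 vs {0.16, 0.18, 0.32, 0.37} → pass.
Imp (methods 1·2): 0.70 vs {0.41, 0.34, 0.37, 0.32} → pass.
0 of 3 fail.

0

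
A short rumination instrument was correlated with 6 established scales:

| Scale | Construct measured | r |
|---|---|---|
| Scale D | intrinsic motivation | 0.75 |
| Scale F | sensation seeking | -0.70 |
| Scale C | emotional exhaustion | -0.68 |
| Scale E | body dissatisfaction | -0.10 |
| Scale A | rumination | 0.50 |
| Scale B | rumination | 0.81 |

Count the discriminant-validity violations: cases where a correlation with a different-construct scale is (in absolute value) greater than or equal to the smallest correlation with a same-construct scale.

3

Convergent (same construct = rumination): Scale A, Scale B.
Smallest convergent = 0.50. Discriminant |r|: 0.75, 0.70, 0.68, 0.10; count ≥ 0.50 → 3.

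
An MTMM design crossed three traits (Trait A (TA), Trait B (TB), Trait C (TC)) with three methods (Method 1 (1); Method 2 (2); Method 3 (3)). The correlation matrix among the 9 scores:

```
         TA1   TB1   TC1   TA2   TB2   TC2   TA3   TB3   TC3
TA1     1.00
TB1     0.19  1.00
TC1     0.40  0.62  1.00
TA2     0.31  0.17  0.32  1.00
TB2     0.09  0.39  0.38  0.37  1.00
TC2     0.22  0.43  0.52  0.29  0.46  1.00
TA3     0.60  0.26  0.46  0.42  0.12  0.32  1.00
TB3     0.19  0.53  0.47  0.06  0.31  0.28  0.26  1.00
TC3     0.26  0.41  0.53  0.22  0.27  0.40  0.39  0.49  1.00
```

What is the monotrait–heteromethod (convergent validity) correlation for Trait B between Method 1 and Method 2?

0.39

Same trait (TB), different methods: r(TB1, TB2) = 0.39.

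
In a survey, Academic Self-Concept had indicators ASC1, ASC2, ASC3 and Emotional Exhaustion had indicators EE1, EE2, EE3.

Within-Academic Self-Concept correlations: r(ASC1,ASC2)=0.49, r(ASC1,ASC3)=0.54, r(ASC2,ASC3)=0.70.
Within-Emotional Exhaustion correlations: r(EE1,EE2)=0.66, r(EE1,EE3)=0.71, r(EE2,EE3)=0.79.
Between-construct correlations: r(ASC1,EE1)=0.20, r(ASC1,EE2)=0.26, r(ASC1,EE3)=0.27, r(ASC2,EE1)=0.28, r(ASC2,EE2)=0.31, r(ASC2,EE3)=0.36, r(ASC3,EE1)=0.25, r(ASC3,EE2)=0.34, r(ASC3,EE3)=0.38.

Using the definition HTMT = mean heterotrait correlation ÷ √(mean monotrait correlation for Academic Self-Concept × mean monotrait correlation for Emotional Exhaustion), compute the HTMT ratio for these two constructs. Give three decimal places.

Between-construct mean = 2.65/9 = 0.2944.
Mean within-ASC = 1.73/3 = 0.5767; mean within-EE = 2.16/3 = 0.7200.
Geometric mean = √(0.5767 × 0.7200) = 0.6444.
HTMT = 0.2944 / 0.6444 = 0.457.

0.457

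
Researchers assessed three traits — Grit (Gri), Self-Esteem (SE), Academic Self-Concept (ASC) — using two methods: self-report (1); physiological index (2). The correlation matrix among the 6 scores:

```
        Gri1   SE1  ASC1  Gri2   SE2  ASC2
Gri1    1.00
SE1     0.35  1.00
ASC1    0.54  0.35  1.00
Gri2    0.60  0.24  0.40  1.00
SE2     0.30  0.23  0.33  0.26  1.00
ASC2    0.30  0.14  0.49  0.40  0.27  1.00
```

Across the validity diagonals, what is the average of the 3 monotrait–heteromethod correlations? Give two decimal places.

0.44

Convergent values: 0.60, 0.23, 0.49; mean = 1.32/3 = 0.44.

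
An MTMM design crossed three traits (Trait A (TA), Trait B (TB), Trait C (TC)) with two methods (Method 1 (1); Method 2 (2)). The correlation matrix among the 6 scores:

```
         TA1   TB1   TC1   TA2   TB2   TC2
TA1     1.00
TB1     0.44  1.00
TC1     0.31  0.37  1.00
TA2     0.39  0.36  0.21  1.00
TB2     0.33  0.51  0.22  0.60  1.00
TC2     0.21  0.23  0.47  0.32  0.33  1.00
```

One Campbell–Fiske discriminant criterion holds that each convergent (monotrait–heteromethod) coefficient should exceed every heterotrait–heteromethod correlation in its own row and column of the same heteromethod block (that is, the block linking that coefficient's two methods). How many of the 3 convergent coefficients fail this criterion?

0

Convergent coefficients and their comparison sets:
TA (methods 1·2): 0.39 vs {0.33, 0.36, 0.21, 0.21} → pass.
TB (methods 1·2): 0.51 vs {0.36, 0.33, 0.23, 0.22} → pass.
TC (methods 1·2): 0.47 vs {0.21, 0.21, 0.22, 0.23} → pass.
0 of 3 fail.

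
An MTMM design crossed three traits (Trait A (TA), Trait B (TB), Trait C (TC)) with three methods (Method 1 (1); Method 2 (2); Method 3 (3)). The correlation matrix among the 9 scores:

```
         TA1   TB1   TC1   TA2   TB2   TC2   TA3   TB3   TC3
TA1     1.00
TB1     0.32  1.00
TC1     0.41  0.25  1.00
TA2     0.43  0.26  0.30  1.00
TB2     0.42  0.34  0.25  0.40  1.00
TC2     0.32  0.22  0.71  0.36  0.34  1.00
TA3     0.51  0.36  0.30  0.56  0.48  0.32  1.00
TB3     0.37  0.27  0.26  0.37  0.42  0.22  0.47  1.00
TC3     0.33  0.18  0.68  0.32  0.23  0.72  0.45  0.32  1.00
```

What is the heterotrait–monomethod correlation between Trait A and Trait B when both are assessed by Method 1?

0.32

Different traits, same method: r(TA1, TB1) = 0.32.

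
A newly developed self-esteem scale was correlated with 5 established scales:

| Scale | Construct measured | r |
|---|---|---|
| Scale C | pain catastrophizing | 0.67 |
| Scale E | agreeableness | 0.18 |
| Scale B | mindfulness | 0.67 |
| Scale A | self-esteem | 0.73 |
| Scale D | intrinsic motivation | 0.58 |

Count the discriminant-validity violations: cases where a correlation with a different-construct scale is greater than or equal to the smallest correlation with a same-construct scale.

0

Convergent (same construct = self-esteem): Scale A.
Smallest convergent = 0.73. Discriminant values: 0.67, 0.18, 0.67, 0.58; count ≥ 0.73 → 0.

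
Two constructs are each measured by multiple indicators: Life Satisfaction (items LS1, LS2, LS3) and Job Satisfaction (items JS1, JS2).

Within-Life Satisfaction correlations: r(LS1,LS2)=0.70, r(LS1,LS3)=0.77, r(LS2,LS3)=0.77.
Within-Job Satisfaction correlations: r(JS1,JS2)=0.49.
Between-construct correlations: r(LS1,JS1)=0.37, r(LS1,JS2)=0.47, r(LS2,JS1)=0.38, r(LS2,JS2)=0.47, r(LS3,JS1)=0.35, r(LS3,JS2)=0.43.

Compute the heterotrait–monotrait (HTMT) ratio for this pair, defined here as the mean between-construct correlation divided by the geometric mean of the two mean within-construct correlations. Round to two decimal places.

0.68

Mean between = 2.47/6 = 0.4117.
Mean within-LS = 2.24/3 = 0.7467; mean within-JS = 0.49/1 = 0.4900.
Geometric mean = √(0.7467 × 0.4900) = 0.6049.
HTMT = 0.4117 / 0.6049 = 0.68.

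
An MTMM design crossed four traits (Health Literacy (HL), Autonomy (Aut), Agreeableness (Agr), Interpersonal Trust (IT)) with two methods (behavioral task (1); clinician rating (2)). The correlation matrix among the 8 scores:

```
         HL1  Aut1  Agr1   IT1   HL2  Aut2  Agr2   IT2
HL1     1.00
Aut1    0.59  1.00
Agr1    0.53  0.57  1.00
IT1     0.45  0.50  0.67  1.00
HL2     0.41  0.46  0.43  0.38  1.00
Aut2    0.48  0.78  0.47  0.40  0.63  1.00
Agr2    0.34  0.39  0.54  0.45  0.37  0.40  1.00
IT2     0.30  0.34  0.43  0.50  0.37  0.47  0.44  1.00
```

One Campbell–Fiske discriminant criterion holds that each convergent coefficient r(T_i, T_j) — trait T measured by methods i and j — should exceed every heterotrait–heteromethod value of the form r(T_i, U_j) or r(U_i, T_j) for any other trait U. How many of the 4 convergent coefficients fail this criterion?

Convergent coefficients and their comparison sets:
HL (methods 1·2): 0.41 vs {0.48, 0.46, 0.34, 0.43, 0.30, 0.38} → fail.
Aut (methods 1·2): 0.78 vs {0.46, 0.48, 0.39, 0.47, 0.34, 0.40} → pass.
Agr (methods 1·2): 0.54 vs {0.43, 0.34, 0.47, 0.39, 0.43, 0.45} → pass.
IT (methods 1·2): 0.50 vs {0.38, 0.30, 0.40, 0.34, 0.45, 0.43} → pass.
1 of 4 fail.

1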